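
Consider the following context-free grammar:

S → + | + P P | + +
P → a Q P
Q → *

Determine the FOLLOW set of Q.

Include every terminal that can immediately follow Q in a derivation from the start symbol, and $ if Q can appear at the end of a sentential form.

We compute FOLLOW(Q) using the standard algorithm.
FOLLOW(S) starts with {$}.
FIRST(P) = {a}
FIRST(Q) = {*}
FIRST(S) = {+}
FOLLOW(P) = {$, a}
FOLLOW(Q) = {a}
FOLLOW(S) = {$}
Therefore, FOLLOW(Q) = {a}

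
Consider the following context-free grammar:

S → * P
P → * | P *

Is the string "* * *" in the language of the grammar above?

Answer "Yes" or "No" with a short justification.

Yes - a valid derivation exists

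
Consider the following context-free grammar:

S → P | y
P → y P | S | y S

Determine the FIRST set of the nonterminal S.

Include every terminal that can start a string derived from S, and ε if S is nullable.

We compute FIRST(S) using the standard algorithm.
FIRST(P) = {y}
FIRST(S) = {y}
Therefore, FIRST(S) = {y}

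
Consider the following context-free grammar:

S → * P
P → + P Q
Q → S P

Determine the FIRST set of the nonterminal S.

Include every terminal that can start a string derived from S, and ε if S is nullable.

We compute FIRST(S) using the standard algorithm.
FIRST(P) = {+}
FIRST(Q) = {*}
FIRST(S) = {*}
Therefore, FIRST(S) = {*}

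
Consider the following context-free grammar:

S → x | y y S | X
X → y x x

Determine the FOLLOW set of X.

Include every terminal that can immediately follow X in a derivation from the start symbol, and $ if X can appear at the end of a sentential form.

We compute FOLLOW(X) using the standard algorithm.
FOLLOW(S) starts with {$}.
FIRST(S) = {x, y}
FIRST(X) = {y}
FOLLOW(S) = {$}
FOLLOW(X) = {$}
Therefore, FOLLOW(X) = {$}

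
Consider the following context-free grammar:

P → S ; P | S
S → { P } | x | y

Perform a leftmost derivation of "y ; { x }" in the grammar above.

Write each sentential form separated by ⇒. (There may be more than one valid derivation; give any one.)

P ⇒ S ; P ⇒ y ; P ⇒ y ; S ⇒ y ; { P } ⇒ y ; { S } ⇒ y ; { x }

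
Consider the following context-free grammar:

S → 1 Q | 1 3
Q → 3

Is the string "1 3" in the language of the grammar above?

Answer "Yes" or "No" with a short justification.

Yes - a valid derivation exists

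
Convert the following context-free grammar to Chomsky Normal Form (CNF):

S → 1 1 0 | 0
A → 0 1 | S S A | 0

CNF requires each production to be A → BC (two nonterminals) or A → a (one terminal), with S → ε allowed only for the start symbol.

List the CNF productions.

T1 → 1; T0 → 0; S → 0; A → 0; S → T1 X0; X0 → T1 T0; A → T0 T1; A → S X1; X1 → S A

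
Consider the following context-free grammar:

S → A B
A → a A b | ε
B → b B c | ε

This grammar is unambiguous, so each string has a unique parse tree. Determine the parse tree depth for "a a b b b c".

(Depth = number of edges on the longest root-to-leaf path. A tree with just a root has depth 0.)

4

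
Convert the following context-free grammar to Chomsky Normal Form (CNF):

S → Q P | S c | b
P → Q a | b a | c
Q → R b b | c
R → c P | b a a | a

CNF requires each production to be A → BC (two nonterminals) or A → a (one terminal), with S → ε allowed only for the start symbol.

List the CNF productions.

TC → c; S → b; TA → a; TB → b; P → c; Q → c; R → a; S → Q P; S → S TC; P → Q TA; P → TB TA; Q → R X0; X0 → TB TB; R → TC P; R → TB X1; X1 → TA TA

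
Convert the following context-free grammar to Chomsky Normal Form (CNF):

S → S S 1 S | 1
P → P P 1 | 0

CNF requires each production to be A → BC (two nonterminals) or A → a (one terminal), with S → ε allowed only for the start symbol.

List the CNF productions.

T1 → 1; S → 1; P → 0; S → S X0; X0 → S X1; X1 → T1 S; P → P X2; X2 → P T1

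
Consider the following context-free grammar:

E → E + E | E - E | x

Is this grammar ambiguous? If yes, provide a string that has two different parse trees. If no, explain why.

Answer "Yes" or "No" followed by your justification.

Yes - the string 'x + x + x + x + x' has two distinct leftmost derivations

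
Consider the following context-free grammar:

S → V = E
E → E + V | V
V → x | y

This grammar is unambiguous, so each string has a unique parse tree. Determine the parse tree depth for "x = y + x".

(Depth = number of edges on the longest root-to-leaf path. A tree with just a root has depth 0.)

4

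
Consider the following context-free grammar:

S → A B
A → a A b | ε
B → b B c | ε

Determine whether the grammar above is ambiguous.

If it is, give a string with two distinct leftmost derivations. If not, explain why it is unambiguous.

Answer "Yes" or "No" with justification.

No - the grammar is unambiguous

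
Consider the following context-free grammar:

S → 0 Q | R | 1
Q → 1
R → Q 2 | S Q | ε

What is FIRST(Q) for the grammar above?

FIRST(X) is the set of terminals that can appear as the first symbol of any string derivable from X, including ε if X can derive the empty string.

We compute FIRST(Q) using the standard algorithm.
FIRST(Q) = {1}
FIRST(R) = {0, 1, ε}
FIRST(S) = {0, 1, ε}
Therefore, FIRST(Q) = {1}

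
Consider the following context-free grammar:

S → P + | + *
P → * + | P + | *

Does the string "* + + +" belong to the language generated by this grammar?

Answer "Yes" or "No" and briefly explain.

Yes - a valid derivation exists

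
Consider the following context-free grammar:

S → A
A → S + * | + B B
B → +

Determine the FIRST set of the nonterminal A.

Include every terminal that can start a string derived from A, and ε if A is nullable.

We compute FIRST(A) using the standard algorithm.
FIRST(A) = {+}
FIRST(B) = {+}
FIRST(S) = {+}
Therefore, FIRST(A) = {+}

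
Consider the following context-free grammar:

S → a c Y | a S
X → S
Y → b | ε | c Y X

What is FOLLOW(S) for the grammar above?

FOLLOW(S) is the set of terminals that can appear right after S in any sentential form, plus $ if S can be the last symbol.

We compute FOLLOW(S) using the standard algorithm.
FOLLOW(S) starts with {$}.
FIRST(S) = {a}
FIRST(X) = {a}
FIRST(Y) = {b, c, ε}
FOLLOW(S) = {$, a}
FOLLOW(X) = {$, a}
FOLLOW(Y) = {$, a}
Therefore, FOLLOW(S) = {$, a}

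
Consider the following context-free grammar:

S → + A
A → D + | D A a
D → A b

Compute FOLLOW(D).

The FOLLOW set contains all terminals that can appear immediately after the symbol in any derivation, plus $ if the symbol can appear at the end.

We compute FOLLOW(D) using the standard algorithm.
FOLLOW(S) starts with {$}.
FIRST(A) = {}
FIRST(D) = {}
FIRST(S) = {+}
FOLLOW(A) = {$, a, b}
FOLLOW(D) = {+}
FOLLOW(S) = {$}
Therefore, FOLLOW(D) = {+}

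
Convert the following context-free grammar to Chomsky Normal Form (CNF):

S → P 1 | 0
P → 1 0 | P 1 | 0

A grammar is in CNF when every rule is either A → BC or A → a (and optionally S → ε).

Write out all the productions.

T1 → 1; S → 0; T0 → 0; P → 0; S → P T1; P → T1 T0; P → P T1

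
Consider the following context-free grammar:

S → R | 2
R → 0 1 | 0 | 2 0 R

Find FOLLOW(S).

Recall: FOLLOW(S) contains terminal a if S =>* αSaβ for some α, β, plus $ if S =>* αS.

We compute FOLLOW(S) using the standard algorithm.
FOLLOW(S) starts with {$}.
FIRST(R) = {0, 2}
FIRST(S) = {0, 2}
FOLLOW(R) = {$}
FOLLOW(S) = {$}
Therefore, FOLLOW(S) = {$}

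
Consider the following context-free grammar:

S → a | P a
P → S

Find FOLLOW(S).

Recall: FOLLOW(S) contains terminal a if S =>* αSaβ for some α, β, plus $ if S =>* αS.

We compute FOLLOW(S) using the standard algorithm.
FOLLOW(S) starts with {$}.
FIRST(P) = {a}
FIRST(S) = {a}
FOLLOW(P) = {a}
FOLLOW(S) = {$, a}
Therefore, FOLLOW(S) = {$, a}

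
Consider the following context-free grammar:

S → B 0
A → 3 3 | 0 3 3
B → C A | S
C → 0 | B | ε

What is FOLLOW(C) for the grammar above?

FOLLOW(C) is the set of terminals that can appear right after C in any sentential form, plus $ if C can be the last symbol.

We compute FOLLOW(C) using the standard algorithm.
FOLLOW(S) starts with {$}.
FIRST(A) = {0, 3}
FIRST(B) = {0, 3}
FIRST(C) = {0, 3, ε}
FIRST(S) = {0, 3}
FOLLOW(A) = {0, 3}
FOLLOW(B) = {0, 3}
FOLLOW(C) = {0, 3}
FOLLOW(S) = {$, 0, 3}
Therefore, FOLLOW(C) = {0, 3}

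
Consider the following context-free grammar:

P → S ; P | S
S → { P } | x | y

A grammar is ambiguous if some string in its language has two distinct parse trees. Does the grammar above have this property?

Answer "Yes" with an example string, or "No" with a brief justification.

No - the grammar is unambiguous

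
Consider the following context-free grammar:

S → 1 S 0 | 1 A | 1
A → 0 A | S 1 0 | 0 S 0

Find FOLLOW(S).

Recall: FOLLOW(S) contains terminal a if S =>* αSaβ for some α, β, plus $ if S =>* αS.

We compute FOLLOW(S) using the standard algorithm.
FOLLOW(S) starts with {$}.
FIRST(A) = {0, 1}
FIRST(S) = {1}
FOLLOW(A) = {$, 0, 1}
FOLLOW(S) = {$, 0, 1}
Therefore, FOLLOW(S) = {$, 0, 1}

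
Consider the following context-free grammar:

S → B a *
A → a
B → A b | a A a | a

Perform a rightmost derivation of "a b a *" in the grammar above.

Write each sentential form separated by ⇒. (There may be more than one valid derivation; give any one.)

S ⇒ B a * ⇒ A b a * ⇒ a b a *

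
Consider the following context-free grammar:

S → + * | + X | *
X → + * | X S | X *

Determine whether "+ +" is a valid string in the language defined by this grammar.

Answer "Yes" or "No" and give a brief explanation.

No - no valid derivation exists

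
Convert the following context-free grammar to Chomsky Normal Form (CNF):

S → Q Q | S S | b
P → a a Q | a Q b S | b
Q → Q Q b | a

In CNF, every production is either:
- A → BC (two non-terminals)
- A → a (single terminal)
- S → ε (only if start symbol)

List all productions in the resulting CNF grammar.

S → b; TA → a; TB → b; P → b; Q → a; S → Q Q; S → S S; P → TA X0; X0 → TA Q; P → TA X1; X1 → Q X2; X2 → TB S; Q → Q X3; X3 → Q TB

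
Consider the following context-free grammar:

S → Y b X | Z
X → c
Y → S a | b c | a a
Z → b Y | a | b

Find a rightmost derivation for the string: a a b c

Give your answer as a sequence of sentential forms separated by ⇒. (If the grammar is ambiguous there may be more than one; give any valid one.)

S ⇒ Y b X ⇒ Y b c ⇒ a a b c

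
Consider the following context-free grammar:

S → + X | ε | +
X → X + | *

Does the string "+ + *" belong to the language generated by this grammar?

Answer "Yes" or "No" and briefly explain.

No - no valid derivation exists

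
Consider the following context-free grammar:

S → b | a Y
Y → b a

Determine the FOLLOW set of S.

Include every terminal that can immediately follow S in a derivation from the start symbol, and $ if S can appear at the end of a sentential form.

We compute FOLLOW(S) using the standard algorithm.
FOLLOW(S) starts with {$}.
FIRST(S) = {a, b}
FIRST(Y) = {b}
FOLLOW(S) = {$}
FOLLOW(Y) = {$}
Therefore, FOLLOW(S) = {$}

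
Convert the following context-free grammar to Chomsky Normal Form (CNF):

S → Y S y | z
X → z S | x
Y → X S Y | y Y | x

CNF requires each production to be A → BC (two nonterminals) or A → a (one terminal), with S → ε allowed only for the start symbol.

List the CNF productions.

TY → y; S → z; TZ → z; X → x; Y → x; S → Y X0; X0 → S TY; X → TZ S; Y → X X1; X1 → S Y; Y → TY Y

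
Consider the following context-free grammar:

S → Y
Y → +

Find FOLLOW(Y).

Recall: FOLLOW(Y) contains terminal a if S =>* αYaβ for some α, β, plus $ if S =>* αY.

We compute FOLLOW(Y) using the standard algorithm.
FOLLOW(S) starts with {$}.
FIRST(S) = {+}
FIRST(Y) = {+}
FOLLOW(S) = {$}
FOLLOW(Y) = {$}
Therefore, FOLLOW(Y) = {$}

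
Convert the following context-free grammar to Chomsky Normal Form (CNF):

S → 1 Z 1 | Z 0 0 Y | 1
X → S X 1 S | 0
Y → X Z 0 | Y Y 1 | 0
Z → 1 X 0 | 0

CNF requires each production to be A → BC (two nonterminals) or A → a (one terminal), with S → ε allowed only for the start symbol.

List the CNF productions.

T1 → 1; T0 → 0; S → 1; X → 0; Y → 0; Z → 0; S → T1 X0; X0 → Z T1; S → Z X1; X1 → T0 X2; X2 → T0 Y; X → S X3; X3 → X X4; X4 → T1 S; Y → X X5; X5 → Z T0; Y → Y X6; X6 → Y T1; Z → T1 X7; X7 → X T0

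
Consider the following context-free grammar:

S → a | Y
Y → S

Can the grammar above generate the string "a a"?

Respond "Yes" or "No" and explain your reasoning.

No - no valid derivation exists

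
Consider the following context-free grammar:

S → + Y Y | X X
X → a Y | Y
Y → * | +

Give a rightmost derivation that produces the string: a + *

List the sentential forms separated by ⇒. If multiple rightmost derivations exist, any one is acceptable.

S ⇒ X X ⇒ X Y ⇒ X * ⇒ a Y * ⇒ a + *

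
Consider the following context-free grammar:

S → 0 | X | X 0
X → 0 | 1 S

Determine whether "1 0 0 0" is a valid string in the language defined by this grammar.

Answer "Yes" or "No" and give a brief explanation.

Yes - a valid derivation exists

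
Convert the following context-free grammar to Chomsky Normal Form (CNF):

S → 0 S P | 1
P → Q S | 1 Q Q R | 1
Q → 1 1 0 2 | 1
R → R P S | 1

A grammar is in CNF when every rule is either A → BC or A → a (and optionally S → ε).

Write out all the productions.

T0 → 0; S → 1; T1 → 1; P → 1; T2 → 2; Q → 1; R → 1; S → T0 X0; X0 → S P; P → Q S; P → T1 X1; X1 → Q X2; X2 → Q R; Q → T1 X3; X3 → T1 X4; X4 → T0 T2; R → R X5; X5 → P S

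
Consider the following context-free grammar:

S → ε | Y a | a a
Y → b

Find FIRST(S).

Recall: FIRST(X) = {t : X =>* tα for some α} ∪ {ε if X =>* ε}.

We compute FIRST(S) using the standard algorithm.
FIRST(S) = {a, b, ε}
FIRST(Y) = {b}
Therefore, FIRST(S) = {a, b, ε}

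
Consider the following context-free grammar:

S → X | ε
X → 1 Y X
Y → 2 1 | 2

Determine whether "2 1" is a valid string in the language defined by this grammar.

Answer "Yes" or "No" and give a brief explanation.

No - no valid derivation exists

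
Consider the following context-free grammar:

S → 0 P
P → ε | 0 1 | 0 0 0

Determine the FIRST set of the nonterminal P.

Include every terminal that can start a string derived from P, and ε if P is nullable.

We compute FIRST(P) using the standard algorithm.
FIRST(P) = {0, ε}
FIRST(S) = {0}
Therefore, FIRST(P) = {0, ε}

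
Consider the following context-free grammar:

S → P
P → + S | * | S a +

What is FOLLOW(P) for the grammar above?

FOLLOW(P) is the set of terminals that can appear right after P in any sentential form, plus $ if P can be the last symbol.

We compute FOLLOW(P) using the standard algorithm.
FOLLOW(S) starts with {$}.
FIRST(P) = {*, +}
FIRST(S) = {*, +}
FOLLOW(P) = {$, a}
FOLLOW(S) = {$, a}
Therefore, FOLLOW(P) = {$, a}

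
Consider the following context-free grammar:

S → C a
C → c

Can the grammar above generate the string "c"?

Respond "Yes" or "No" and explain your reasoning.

No - no valid derivation exists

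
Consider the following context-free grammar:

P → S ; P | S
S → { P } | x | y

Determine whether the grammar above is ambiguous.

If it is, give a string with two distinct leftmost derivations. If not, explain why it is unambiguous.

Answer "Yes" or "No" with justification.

No - the grammar is unambiguous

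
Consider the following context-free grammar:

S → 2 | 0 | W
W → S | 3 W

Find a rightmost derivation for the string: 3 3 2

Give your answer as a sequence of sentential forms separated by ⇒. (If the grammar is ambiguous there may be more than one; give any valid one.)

S ⇒ W ⇒ 3 W ⇒ 3 3 W ⇒ 3 3 S ⇒ 3 3 2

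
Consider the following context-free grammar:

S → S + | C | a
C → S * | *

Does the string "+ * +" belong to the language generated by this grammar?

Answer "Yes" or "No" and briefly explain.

No - no valid derivation exists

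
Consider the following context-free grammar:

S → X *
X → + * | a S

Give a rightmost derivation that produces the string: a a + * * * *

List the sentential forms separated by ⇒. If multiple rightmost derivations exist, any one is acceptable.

S ⇒ X * ⇒ a S * ⇒ a X * * ⇒ a a S * * ⇒ a a X * * * ⇒ a a + * * * *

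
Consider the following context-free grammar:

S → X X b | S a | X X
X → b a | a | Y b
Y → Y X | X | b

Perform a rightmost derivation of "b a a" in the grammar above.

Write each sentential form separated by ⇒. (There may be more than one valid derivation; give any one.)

S ⇒ X X ⇒ X a ⇒ b a a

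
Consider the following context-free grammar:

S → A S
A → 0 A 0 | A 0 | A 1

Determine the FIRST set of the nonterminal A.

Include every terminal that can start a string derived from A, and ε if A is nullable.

We compute FIRST(A) using the standard algorithm.
FIRST(A) = {0}
FIRST(S) = {0}
Therefore, FIRST(A) = {0}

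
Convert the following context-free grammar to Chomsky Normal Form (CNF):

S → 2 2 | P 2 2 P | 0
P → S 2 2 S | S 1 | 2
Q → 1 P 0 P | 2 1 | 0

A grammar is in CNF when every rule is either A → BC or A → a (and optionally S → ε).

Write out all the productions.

T2 → 2; S → 0; T1 → 1; P → 2; T0 → 0; Q → 0; S → T2 T2; S → P X0; X0 → T2 X1; X1 → T2 P; P → S X2; X2 → T2 X3; X3 → T2 S; P → S T1; Q → T1 X4; X4 → P X5; X5 → T0 P; Q → T2 T1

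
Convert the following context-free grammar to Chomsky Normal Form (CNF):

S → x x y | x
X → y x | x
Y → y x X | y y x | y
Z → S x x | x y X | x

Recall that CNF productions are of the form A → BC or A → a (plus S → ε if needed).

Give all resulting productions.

TX → x; TY → y; S → x; X → x; Y → y; Z → x; S → TX X0; X0 → TX TY; X → TY TX; Y → TY X1; X1 → TX X; Y → TY X2; X2 → TY TX; Z → S X3; X3 → TX TX; Z → TX X4; X4 → TY X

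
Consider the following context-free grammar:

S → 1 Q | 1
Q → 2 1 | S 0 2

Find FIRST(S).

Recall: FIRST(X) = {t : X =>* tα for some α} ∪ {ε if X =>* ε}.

We compute FIRST(S) using the standard algorithm.
FIRST(Q) = {1, 2}
FIRST(S) = {1}
Therefore, FIRST(S) = {1}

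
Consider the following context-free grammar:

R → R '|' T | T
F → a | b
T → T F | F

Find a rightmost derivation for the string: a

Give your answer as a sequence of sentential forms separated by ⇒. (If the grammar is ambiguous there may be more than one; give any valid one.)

R ⇒ T ⇒ F ⇒ a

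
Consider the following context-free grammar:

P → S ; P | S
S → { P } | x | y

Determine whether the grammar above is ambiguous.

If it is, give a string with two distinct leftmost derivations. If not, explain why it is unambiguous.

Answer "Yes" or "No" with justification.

No - the grammar is unambiguous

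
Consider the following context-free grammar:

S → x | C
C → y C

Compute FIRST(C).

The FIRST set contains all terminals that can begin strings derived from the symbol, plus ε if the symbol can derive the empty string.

We compute FIRST(C) using the standard algorithm.
FIRST(C) = {y}
FIRST(S) = {x, y}
Therefore, FIRST(C) = {y}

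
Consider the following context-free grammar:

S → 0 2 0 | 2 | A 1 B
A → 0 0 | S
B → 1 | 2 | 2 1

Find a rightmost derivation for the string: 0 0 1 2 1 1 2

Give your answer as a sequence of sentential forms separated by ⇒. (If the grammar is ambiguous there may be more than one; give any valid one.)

S ⇒ A 1 B ⇒ A 1 2 ⇒ S 1 2 ⇒ A 1 B 1 2 ⇒ A 1 2 1 1 2 ⇒ 0 0 1 2 1 1 2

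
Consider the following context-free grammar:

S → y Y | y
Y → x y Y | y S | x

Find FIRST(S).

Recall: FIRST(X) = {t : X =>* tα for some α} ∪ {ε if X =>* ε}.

We compute FIRST(S) using the standard algorithm.
FIRST(S) = {y}
FIRST(Y) = {x, y}
Therefore, FIRST(S) = {y}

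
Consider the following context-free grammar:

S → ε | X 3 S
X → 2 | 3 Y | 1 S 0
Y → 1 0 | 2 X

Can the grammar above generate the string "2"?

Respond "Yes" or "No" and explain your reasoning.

No - no valid derivation exists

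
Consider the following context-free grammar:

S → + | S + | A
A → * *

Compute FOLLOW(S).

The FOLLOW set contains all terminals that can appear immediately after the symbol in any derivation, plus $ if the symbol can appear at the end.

We compute FOLLOW(S) using the standard algorithm.
FOLLOW(S) starts with {$}.
FIRST(A) = {*}
FIRST(S) = {*, +}
FOLLOW(A) = {$, +}
FOLLOW(S) = {$, +}
Therefore, FOLLOW(S) = {$, +}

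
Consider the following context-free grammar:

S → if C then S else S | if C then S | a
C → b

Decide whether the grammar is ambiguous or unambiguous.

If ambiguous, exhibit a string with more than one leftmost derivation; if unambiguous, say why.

Ambiguous - the string 'if b then if b then a else a' has two distinct leftmost derivations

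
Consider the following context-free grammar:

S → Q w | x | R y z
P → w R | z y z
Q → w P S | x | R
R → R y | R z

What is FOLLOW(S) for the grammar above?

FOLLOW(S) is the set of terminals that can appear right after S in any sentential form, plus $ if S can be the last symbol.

We compute FOLLOW(S) using the standard algorithm.
FOLLOW(S) starts with {$}.
FIRST(P) = {w, z}
FIRST(Q) = {w, x}
FIRST(R) = {}
FIRST(S) = {w, x}
FOLLOW(P) = {w, x}
FOLLOW(Q) = {w}
FOLLOW(R) = {w, x, y, z}
FOLLOW(S) = {$, w}
Therefore, FOLLOW(S) = {$, w}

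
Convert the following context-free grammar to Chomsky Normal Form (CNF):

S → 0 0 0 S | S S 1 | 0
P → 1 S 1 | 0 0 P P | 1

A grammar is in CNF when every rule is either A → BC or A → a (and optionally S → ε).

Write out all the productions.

T0 → 0; T1 → 1; S → 0; P → 1; S → T0 X0; X0 → T0 X1; X1 → T0 S; S → S X2; X2 → S T1; P → T1 X3; X3 → S T1; P → T0 X4; X4 → T0 X5; X5 → P P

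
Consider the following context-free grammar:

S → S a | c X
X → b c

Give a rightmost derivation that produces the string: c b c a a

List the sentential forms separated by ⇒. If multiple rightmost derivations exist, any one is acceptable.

S ⇒ S a ⇒ S a a ⇒ c X a a ⇒ c b c a a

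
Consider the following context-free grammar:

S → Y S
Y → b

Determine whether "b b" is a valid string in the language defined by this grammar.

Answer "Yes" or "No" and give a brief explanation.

No - no valid derivation exists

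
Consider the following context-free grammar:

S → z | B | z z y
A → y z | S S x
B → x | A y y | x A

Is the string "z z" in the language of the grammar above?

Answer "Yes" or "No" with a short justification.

No - no valid derivation exists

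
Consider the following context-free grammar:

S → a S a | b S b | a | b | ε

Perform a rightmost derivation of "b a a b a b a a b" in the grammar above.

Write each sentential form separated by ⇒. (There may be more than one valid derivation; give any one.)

S ⇒ b S b ⇒ b a S a b ⇒ b a a S a a b ⇒ b a a b S b a a b ⇒ b a a b a b a a b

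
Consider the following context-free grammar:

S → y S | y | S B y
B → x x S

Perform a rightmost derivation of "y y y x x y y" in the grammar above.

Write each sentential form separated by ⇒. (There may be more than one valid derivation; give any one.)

S ⇒ y S ⇒ y y S ⇒ y y S B y ⇒ y y S x x S y ⇒ y y S x x y y ⇒ y y y x x y y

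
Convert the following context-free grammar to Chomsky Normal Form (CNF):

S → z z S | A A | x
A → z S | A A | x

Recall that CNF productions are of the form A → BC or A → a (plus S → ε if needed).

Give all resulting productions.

TZ → z; S → x; A → x; S → TZ X0; X0 → TZ S; S → A A; A → TZ S; A → A A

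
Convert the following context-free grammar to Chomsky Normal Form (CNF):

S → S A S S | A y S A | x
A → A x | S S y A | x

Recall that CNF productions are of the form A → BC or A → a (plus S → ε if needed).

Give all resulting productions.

TY → y; S → x; TX → x; A → x; S → S X0; X0 → A X1; X1 → S S; S → A X2; X2 → TY X3; X3 → S A; A → A TX; A → S X4; X4 → S X5; X5 → TY A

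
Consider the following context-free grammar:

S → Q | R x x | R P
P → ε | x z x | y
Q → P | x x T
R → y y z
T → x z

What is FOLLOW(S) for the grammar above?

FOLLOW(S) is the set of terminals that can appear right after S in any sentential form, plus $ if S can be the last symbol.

We compute FOLLOW(S) using the standard algorithm.
FOLLOW(S) starts with {$}.
FIRST(P) = {x, y, ε}
FIRST(Q) = {x, y, ε}
FIRST(R) = {y}
FIRST(S) = {x, y, ε}
FIRST(T) = {x}
FOLLOW(P) = {$}
FOLLOW(Q) = {$}
FOLLOW(R) = {$, x, y}
FOLLOW(S) = {$}
FOLLOW(T) = {$}
Therefore, FOLLOW(S) = {$}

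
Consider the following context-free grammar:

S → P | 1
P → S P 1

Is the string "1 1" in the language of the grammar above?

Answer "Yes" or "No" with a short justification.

No - no valid derivation exists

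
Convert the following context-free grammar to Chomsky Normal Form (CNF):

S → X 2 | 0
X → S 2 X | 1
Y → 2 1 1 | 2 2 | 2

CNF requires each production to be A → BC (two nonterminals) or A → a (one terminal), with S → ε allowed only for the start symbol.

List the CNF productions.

T2 → 2; S → 0; X → 1; T1 → 1; Y → 2; S → X T2; X → S X0; X0 → T2 X; Y → T2 X1; X1 → T1 T1; Y → T2 T2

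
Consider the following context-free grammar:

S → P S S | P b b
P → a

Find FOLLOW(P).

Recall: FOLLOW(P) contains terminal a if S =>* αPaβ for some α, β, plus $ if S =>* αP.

We compute FOLLOW(P) using the standard algorithm.
FOLLOW(S) starts with {$}.
FIRST(P) = {a}
FIRST(S) = {a}
FOLLOW(P) = {a, b}
FOLLOW(S) = {$, a}
Therefore, FOLLOW(P) = {a, b}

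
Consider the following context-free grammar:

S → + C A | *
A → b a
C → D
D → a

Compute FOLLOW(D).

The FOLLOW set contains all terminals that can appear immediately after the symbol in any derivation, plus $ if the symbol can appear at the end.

We compute FOLLOW(D) using the standard algorithm.
FOLLOW(S) starts with {$}.
FIRST(A) = {b}
FIRST(C) = {a}
FIRST(D) = {a}
FIRST(S) = {*, +}
FOLLOW(A) = {$}
FOLLOW(C) = {b}
FOLLOW(D) = {b}
FOLLOW(S) = {$}
Therefore, FOLLOW(D) = {b}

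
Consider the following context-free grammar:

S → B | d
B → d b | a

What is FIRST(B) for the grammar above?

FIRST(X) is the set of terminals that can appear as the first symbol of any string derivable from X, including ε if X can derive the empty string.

We compute FIRST(B) using the standard algorithm.
FIRST(B) = {a, d}
FIRST(S) = {a, d}
Therefore, FIRST(B) = {a, d}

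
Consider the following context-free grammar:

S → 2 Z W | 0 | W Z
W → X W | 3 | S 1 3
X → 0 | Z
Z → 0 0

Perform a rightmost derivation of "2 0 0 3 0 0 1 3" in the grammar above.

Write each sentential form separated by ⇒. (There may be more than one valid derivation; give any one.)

S ⇒ 2 Z W ⇒ 2 Z S 1 3 ⇒ 2 Z W Z 1 3 ⇒ 2 Z W 0 0 1 3 ⇒ 2 Z 3 0 0 1 3 ⇒ 2 0 0 3 0 0 1 3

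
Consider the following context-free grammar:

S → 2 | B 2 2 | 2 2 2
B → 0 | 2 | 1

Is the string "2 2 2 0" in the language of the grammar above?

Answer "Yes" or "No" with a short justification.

No - no valid derivation exists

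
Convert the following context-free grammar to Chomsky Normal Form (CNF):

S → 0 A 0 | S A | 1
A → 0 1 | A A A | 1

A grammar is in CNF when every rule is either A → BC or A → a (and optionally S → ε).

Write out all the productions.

T0 → 0; S → 1; T1 → 1; A → 1; S → T0 X0; X0 → A T0; S → S A; A → T0 T1; A → A X1; X1 → A A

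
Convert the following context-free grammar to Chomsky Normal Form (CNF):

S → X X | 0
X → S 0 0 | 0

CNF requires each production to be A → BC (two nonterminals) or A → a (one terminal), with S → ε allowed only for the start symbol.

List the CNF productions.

S → 0; T0 → 0; X → 0; S → X X; X → S X0; X0 → T0 T0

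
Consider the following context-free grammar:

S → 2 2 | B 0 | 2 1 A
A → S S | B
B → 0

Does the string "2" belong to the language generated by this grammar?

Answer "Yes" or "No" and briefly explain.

No - no valid derivation exists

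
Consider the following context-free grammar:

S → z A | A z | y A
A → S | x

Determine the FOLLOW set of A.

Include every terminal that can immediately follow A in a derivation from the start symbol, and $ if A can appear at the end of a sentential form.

We compute FOLLOW(A) using the standard algorithm.
FOLLOW(S) starts with {$}.
FIRST(A) = {x, y, z}
FIRST(S) = {x, y, z}
FOLLOW(A) = {$, z}
FOLLOW(S) = {$, z}
Therefore, FOLLOW(A) = {$, z}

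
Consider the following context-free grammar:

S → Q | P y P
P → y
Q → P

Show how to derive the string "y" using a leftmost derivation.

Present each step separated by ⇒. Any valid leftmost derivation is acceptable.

S ⇒ Q ⇒ P ⇒ y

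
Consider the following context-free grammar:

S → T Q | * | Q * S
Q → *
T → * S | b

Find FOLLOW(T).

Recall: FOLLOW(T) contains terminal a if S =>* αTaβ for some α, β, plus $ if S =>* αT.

We compute FOLLOW(T) using the standard algorithm.
FOLLOW(S) starts with {$}.
FIRST(Q) = {*}
FIRST(S) = {*, b}
FIRST(T) = {*, b}
FOLLOW(Q) = {$, *}
FOLLOW(S) = {$, *}
FOLLOW(T) = {*}
Therefore, FOLLOW(T) = {*}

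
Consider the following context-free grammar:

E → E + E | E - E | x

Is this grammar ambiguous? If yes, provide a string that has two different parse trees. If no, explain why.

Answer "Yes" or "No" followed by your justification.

Yes - the string 'x - x - x - x - x' has two distinct leftmost derivations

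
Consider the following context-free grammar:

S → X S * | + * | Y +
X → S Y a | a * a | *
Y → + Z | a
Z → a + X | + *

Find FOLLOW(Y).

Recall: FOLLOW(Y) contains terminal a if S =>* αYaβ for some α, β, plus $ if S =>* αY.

We compute FOLLOW(Y) using the standard algorithm.
FOLLOW(S) starts with {$}.
FIRST(S) = {*, +, a}
FIRST(X) = {*, +, a}
FIRST(Y) = {+, a}
FIRST(Z) = {+, a}
FOLLOW(S) = {$, *, +, a}
FOLLOW(X) = {*, +, a}
FOLLOW(Y) = {+, a}
FOLLOW(Z) = {+, a}
Therefore, FOLLOW(Y) = {+, a}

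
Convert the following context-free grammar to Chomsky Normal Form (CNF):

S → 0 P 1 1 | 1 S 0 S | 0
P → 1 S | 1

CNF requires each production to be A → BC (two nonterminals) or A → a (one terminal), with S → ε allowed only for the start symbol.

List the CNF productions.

T0 → 0; T1 → 1; S → 0; P → 1; S → T0 X0; X0 → P X1; X1 → T1 T1; S → T1 X2; X2 → S X3; X3 → T0 S; P → T1 S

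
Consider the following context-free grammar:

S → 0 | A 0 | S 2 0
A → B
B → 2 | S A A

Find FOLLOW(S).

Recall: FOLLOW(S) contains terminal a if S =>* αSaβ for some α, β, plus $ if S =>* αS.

We compute FOLLOW(S) using the standard algorithm.
FOLLOW(S) starts with {$}.
FIRST(A) = {0, 2}
FIRST(B) = {0, 2}
FIRST(S) = {0, 2}
FOLLOW(A) = {0, 2}
FOLLOW(B) = {0, 2}
FOLLOW(S) = {$, 0, 2}
Therefore, FOLLOW(S) = {$, 0, 2}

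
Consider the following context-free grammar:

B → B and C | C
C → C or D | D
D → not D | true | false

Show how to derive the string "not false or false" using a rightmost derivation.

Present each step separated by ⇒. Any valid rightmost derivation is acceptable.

B ⇒ C ⇒ C or D ⇒ C or false ⇒ D or false ⇒ not D or false ⇒ not false or false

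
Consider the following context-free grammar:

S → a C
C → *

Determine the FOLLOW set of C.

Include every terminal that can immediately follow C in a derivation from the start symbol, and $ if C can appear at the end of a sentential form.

We compute FOLLOW(C) using the standard algorithm.
FOLLOW(S) starts with {$}.
FIRST(C) = {*}
FIRST(S) = {a}
FOLLOW(C) = {$}
FOLLOW(S) = {$}
Therefore, FOLLOW(C) = {$}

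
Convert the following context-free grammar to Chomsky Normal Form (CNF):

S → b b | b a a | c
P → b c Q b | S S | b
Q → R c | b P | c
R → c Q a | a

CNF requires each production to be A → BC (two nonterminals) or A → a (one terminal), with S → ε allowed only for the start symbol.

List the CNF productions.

TB → b; TA → a; S → c; TC → c; P → b; Q → c; R → a; S → TB TB; S → TB X0; X0 → TA TA; P → TB X1; X1 → TC X2; X2 → Q TB; P → S S; Q → R TC; Q → TB P; R → TC X3; X3 → Q TA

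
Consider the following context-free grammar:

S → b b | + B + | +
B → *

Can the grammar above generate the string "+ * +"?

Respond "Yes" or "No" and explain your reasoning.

Yes - a valid derivation exists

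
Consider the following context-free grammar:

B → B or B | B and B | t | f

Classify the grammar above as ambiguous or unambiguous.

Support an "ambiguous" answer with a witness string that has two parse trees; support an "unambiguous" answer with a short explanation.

Ambiguous - the string 'f or f or f or f and f' has two distinct parse trees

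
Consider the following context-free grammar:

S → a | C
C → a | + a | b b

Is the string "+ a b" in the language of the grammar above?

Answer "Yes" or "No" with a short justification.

No - no valid derivation exists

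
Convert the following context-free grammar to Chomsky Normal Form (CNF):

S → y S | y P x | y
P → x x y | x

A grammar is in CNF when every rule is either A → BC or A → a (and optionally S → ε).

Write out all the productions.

TY → y; TX → x; S → y; P → x; S → TY S; S → TY X0; X0 → P TX; P → TX X1; X1 → TX TY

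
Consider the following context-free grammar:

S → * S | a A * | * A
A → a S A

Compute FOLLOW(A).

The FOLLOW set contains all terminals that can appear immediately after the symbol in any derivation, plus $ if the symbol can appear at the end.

We compute FOLLOW(A) using the standard algorithm.
FOLLOW(S) starts with {$}.
FIRST(A) = {a}
FIRST(S) = {*, a}
FOLLOW(A) = {$, *, a}
FOLLOW(S) = {$, a}
Therefore, FOLLOW(A) = {$, *, a}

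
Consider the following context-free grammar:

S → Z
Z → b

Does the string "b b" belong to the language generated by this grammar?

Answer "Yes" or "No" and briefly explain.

No - no valid derivation exists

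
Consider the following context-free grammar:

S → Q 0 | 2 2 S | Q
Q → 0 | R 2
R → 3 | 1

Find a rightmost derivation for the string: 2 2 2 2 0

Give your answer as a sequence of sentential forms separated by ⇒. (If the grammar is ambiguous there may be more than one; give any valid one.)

S ⇒ 2 2 S ⇒ 2 2 2 2 S ⇒ 2 2 2 2 Q ⇒ 2 2 2 2 0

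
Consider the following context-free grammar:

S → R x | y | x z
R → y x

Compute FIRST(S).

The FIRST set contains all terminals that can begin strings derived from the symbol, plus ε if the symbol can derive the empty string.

We compute FIRST(S) using the standard algorithm.
FIRST(R) = {y}
FIRST(S) = {x, y}
Therefore, FIRST(S) = {x, y}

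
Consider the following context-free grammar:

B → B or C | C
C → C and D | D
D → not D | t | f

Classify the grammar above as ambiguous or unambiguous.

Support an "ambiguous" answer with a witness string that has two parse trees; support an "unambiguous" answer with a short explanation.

Unambiguous - every string in the language has a unique parse tree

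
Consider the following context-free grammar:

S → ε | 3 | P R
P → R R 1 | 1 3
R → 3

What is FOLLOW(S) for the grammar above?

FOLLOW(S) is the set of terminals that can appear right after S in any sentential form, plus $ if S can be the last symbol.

We compute FOLLOW(S) using the standard algorithm.
FOLLOW(S) starts with {$}.
FIRST(P) = {1, 3}
FIRST(R) = {3}
FIRST(S) = {1, 3, ε}
FOLLOW(P) = {3}
FOLLOW(R) = {$, 1, 3}
FOLLOW(S) = {$}
Therefore, FOLLOW(S) = {$}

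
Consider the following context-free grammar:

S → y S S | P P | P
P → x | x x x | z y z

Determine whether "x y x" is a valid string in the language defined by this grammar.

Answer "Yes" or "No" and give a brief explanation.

No - no valid derivation exists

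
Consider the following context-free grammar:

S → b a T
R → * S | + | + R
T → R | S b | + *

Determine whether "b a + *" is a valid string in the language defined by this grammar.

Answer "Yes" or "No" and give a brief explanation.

Yes - a valid derivation exists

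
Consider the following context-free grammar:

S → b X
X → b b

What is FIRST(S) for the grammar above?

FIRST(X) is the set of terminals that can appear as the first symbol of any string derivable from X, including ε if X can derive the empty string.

We compute FIRST(S) using the standard algorithm.
FIRST(S) = {b}
FIRST(X) = {b}
Therefore, FIRST(S) = {b}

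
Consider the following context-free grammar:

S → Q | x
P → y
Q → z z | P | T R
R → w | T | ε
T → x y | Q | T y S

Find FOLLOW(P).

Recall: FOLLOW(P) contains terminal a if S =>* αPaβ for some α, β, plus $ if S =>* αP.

We compute FOLLOW(P) using the standard algorithm.
FOLLOW(S) starts with {$}.
FIRST(P) = {y}
FIRST(Q) = {x, y, z}
FIRST(R) = {w, x, y, z, ε}
FIRST(S) = {x, y, z}
FIRST(T) = {x, y, z}
FOLLOW(P) = {$, w, x, y, z}
FOLLOW(Q) = {$, w, x, y, z}
FOLLOW(R) = {$, w, x, y, z}
FOLLOW(S) = {$, w, x, y, z}
FOLLOW(T) = {$, w, x, y, z}
Therefore, FOLLOW(P) = {$, w, x, y, z}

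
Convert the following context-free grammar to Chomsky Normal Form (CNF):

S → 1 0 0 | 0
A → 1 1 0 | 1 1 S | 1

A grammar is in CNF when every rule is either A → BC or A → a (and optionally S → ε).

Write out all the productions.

T1 → 1; T0 → 0; S → 0; A → 1; S → T1 X0; X0 → T0 T0; A → T1 X1; X1 → T1 T0; A → T1 X2; X2 → T1 S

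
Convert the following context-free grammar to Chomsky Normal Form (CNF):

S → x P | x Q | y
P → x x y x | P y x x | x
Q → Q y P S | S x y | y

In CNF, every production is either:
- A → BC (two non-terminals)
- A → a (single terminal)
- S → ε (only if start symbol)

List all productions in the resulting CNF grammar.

TX → x; S → y; TY → y; P → x; Q → y; S → TX P; S → TX Q; P → TX X0; X0 → TX X1; X1 → TY TX; P → P X2; X2 → TY X3; X3 → TX TX; Q → Q X4; X4 → TY X5; X5 → P S; Q → S X6; X6 → TX TY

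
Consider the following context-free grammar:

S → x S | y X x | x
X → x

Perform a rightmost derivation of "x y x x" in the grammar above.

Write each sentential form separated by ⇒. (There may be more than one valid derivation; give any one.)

S ⇒ x S ⇒ x y X x ⇒ x y x x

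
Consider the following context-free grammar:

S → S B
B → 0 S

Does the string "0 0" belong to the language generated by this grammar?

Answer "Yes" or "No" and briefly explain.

No - no valid derivation exists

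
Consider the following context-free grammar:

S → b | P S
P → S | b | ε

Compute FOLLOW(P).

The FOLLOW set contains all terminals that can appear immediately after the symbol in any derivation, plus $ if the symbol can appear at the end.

We compute FOLLOW(P) using the standard algorithm.
FOLLOW(S) starts with {$}.
FIRST(P) = {b, ε}
FIRST(S) = {b}
FOLLOW(P) = {b}
FOLLOW(S) = {$, b}
Therefore, FOLLOW(P) = {b}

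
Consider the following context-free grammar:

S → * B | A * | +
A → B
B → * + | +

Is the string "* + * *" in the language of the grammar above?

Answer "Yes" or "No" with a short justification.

No - no valid derivation exists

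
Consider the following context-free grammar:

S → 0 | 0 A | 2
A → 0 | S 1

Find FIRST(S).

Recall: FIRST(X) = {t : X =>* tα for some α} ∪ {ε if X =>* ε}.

We compute FIRST(S) using the standard algorithm.
FIRST(A) = {0, 2}
FIRST(S) = {0, 2}
Therefore, FIRST(S) = {0, 2}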